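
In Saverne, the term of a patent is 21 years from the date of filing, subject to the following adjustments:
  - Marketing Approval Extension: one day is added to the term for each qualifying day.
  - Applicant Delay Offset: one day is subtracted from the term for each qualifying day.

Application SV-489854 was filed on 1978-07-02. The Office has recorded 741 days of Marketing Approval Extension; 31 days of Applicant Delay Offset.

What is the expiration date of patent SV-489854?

June 11, 2001

Base term: filing date + 21 years → 2 July 1999.
Marketing Approval Extension: +741 days → 12 July 2001.
Applicant Delay Offset: −31 days → 11 June 2001.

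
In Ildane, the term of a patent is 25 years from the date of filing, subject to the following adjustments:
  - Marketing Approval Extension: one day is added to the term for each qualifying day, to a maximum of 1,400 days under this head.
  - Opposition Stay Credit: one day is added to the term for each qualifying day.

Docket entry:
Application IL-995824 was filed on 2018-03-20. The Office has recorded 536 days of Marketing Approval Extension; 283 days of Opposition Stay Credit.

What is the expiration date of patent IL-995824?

Base term: filing date + 25 years → 20 March 2043.
Marketing Approval Extension: 536 days (within the 1400-day cap) → +536 days → 6 September 2044.
Opposition Stay Credit: +283 days → 16 June 2045.

2045-06-16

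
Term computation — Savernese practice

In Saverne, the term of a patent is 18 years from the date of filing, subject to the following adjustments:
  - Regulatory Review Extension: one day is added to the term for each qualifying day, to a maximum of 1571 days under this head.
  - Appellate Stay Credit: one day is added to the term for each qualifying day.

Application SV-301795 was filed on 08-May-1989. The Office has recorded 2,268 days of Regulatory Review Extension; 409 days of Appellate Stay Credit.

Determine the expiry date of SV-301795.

Base term: filing date + 18 years → 8 May 2007.
Regulatory Review Extension: 2268 days claimed exceeds the 1571-day cap, so +1571 days → 26 August 2011.
Appellate Stay Credit: +409 days → 8 October 2012.

2012-10-08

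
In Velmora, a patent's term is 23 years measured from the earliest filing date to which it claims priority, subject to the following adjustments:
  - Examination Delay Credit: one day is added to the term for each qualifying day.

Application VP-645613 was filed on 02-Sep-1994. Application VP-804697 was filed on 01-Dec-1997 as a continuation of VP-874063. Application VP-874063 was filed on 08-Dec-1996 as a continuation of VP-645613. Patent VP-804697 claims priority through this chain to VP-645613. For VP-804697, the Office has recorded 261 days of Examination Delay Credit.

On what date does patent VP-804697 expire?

Earliest priority filing: 2 September 1994.
Base term: 2 September 1994 + 23 years → 2 September 2017.
Examination Delay Credit: +261 days → 21 May 2018.

2018-05-21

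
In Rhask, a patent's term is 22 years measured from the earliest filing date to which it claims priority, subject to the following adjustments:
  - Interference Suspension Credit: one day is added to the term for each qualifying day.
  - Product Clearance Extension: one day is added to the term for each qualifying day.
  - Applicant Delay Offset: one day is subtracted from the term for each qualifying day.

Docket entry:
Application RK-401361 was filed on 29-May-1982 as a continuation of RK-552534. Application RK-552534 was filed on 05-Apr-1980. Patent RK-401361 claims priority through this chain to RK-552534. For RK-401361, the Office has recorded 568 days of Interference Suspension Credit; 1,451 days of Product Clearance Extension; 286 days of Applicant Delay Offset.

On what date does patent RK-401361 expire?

January 2, 2007

Earliest priority filing: 5 April 1980.
Base term: 5 April 1980 + 22 years → 5 April 2002.
Interference Suspension Credit: +568 days → 25 October 2003.
Product Clearance Extension: +1451 days → 15 October 2007.
Applicant Delay Offset: −286 days → 2 January 2007.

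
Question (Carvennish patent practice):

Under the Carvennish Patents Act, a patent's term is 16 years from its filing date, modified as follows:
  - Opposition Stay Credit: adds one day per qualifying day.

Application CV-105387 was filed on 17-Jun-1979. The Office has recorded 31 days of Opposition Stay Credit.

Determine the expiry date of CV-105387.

1995-07-18

Base term: filing date + 16 years → 17 June 1995.
Opposition Stay Credit: +31 days → 18 July 1995.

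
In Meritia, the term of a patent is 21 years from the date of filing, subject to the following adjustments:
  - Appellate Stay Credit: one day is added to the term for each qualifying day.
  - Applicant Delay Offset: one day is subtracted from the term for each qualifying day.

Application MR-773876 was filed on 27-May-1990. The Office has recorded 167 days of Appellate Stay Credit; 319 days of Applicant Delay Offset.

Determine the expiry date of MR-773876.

Base term: filing date + 21 years → 27 May 2011.
Appellate Stay Credit: +167 days → 10 November 2011.
Applicant Delay Offset: −319 days → 26 December 2010.

2010-12-26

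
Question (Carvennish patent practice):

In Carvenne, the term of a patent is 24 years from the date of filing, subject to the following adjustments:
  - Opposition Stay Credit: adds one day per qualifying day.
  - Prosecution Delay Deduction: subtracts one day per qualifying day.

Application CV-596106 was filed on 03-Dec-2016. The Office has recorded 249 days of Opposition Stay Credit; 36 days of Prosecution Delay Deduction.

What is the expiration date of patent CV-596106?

Base term: filing date + 24 years → 3 December 2040.
Opposition Stay Credit: +249 days → 9 August 2041.
Prosecution Delay Deduction: −36 days → 4 July 2041.

July 4, 2041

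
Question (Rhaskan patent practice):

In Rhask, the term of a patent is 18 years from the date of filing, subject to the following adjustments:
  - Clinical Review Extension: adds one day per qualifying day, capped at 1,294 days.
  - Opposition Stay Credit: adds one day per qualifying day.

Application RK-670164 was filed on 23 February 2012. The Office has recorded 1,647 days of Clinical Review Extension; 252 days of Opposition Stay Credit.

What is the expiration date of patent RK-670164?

Base term: filing date + 18 years → 23 February 2030.
Clinical Review Extension: 1647 days claimed exceeds the 1294-day cap, so +1294 days → 9 September 2033.
Opposition Stay Credit: +252 days → 19 May 2034.

2034-05-19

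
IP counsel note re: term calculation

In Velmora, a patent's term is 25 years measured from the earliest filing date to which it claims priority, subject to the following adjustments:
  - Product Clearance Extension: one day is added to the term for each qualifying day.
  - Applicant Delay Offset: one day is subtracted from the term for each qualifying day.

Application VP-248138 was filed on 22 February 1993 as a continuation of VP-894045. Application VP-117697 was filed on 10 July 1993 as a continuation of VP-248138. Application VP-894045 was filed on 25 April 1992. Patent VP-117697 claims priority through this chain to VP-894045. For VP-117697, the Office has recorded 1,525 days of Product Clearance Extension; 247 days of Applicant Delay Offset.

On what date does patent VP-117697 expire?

2020-10-24

Earliest priority filing: 25 April 1992.
Base term: 25 April 1992 + 25 years → 25 April 2017.
Product Clearance Extension: +1525 days → 28 June 2021.
Applicant Delay Offset: −247 days → 24 October 2020.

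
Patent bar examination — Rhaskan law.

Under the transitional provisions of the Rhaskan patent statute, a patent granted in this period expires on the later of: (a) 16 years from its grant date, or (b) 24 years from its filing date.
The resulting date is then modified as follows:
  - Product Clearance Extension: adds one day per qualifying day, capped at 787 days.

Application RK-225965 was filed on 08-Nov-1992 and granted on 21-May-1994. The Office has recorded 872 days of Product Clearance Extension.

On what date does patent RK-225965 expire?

January 4, 2019

(a) grant + 16 years → 21 May 2010.
(b) filing + 24 years → 8 November 2016.
Later of the two: 8 November 2016.
Product Clearance Extension: 872 days claimed exceeds the 787-day cap, so +787 days → 4 January 2019.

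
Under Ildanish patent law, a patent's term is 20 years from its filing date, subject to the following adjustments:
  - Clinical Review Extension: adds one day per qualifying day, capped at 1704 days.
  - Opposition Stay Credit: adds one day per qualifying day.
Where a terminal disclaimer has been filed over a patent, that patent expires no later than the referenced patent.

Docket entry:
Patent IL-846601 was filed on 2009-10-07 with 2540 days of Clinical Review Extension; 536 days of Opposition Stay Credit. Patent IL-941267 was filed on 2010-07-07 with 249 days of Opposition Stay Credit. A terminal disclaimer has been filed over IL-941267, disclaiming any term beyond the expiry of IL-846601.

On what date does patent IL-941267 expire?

March 13, 2031

Natural term of IL-941267:
  Base: filing + 20 years → 7 July 2030.
  Opposition Stay Credit: +249 days → 13 March 2031.
Expiry of referenced patent IL-846601:
  Base: filing + 20 years → 7 October 2029.
  Clinical Review Extension: 2540 days claimed exceeds the 1704-day cap, so +1704 days → 7 June 2034.
  Opposition Stay Credit: +536 days → 25 November 2035.
Terminal disclaimer: IL-941267 expires on the earlier of 13 March 2031 and 25 November 2035.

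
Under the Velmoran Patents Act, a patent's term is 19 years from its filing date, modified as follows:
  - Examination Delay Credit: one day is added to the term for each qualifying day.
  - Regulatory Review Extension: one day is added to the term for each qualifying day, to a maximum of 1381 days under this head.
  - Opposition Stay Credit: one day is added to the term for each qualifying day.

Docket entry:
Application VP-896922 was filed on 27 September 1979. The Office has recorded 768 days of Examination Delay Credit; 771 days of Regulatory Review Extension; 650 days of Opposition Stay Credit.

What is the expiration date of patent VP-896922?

2004-09-24

Base term: filing date + 19 years → 27 September 1998.
Examination Delay Credit: +768 days → 3 November 2000.
Regulatory Review Extension: 771 days (within the 1381-day cap) → +771 days → 14 December 2002.
Opposition Stay Credit: +650 days → 24 September 2004.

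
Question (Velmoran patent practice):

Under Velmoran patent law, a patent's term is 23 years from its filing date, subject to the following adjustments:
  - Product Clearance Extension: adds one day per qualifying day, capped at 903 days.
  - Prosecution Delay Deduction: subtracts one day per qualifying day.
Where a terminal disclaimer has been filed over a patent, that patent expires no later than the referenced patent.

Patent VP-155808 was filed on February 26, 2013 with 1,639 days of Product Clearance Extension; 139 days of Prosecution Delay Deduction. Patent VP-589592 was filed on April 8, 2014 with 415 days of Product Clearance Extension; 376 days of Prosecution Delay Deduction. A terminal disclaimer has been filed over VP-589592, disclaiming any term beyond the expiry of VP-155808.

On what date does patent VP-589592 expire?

May 17, 2037

Natural term of VP-589592:
  Base: filing + 23 years → 8 April 2037.
  Product Clearance Extension: 415 days (within the 903-day cap) → +415 days → 28 May 2038.
  Prosecution Delay Deduction: −376 days → 17 May 2037.
Expiry of referenced patent VP-155808:
  Base: filing + 23 years → 26 February 2036.
  Product Clearance Extension: 1639 days claimed exceeds the 903-day cap, so +903 days → 17 August 2038.
  Prosecution Delay Deduction: −139 days → 31 March 2038.
Terminal disclaimer: VP-589592 expires on the earlier of 17 May 2037 and 31 March 2038.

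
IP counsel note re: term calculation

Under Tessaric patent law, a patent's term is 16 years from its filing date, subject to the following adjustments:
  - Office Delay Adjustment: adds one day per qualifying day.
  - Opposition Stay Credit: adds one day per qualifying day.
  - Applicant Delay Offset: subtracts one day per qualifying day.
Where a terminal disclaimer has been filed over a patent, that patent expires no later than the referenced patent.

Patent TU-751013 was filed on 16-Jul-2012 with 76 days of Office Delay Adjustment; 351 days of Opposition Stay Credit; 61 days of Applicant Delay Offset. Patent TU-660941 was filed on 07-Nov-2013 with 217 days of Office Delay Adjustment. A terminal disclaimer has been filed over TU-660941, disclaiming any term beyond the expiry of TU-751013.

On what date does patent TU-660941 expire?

Natural term of TU-660941:
  Base: filing + 16 years → 7 November 2029.
  Office Delay Adjustment: +217 days → 12 June 2030.
Expiry of referenced patent TU-751013:
  Base: filing + 16 years → 16 July 2028.
  Office Delay Adjustment: +76 days → 30 September 2028.
  Opposition Stay Credit: +351 days → 16 September 2029.
  Applicant Delay Offset: −61 days → 17 July 2029.
Terminal disclaimer: TU-660941 expires on the earlier of 12 June 2030 and 17 July 2029.

July 17, 2029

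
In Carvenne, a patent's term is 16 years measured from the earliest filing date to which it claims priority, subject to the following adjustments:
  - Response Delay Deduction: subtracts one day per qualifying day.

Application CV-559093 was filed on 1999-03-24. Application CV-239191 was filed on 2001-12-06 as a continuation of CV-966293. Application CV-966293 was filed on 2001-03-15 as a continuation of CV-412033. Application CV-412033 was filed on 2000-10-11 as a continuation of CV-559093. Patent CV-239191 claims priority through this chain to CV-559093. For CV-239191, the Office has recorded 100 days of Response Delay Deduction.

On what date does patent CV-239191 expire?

2014-12-14

Earliest priority filing: 24 March 1999.
Base term: 24 March 1999 + 16 years → 24 March 2015.
Response Delay Deduction: −100 days → 14 December 2014.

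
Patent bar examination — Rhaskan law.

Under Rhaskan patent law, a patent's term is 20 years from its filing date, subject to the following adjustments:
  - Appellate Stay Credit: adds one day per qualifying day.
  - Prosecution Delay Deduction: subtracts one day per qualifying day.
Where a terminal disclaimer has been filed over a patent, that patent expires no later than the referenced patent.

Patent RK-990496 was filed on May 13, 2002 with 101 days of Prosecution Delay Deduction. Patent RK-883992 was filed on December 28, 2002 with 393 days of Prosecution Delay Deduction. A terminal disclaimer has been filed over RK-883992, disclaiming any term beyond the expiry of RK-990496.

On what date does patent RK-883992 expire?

November 30, 2021

Natural term of RK-883992:
  Base: filing + 20 years → 28 December 2022.
  Prosecution Delay Deduction: −393 days → 30 November 2021.
Expiry of referenced patent RK-990496:
  Base: filing + 20 years → 13 May 2022.
  Prosecution Delay Deduction: −101 days → 1 February 2022.
Terminal disclaimer: RK-883992 expires on the earlier of 30 November 2021 and 1 February 2022.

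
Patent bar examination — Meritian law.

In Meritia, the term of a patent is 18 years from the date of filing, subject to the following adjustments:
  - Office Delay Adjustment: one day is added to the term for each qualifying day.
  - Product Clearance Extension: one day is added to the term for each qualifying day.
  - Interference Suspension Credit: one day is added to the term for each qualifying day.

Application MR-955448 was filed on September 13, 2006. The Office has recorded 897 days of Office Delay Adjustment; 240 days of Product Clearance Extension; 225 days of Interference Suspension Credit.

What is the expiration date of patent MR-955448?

Base term: filing date + 18 years → 13 September 2024.
Office Delay Adjustment: +897 days → 27 February 2027.
Product Clearance Extension: +240 days → 25 October 2027.
Interference Suspension Credit: +225 days → 6 June 2028.

2028-06-06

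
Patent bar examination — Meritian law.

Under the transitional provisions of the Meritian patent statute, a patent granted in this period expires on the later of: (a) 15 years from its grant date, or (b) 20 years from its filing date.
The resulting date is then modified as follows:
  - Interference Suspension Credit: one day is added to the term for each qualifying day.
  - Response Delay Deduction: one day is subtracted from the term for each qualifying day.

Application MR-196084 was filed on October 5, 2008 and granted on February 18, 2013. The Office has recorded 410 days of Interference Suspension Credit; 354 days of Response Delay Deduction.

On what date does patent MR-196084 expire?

(a) grant + 15 years → 18 February 2028.
(b) filing + 20 years → 5 October 2028.
Later of the two: 5 October 2028.
Interference Suspension Credit: +410 days → 19 November 2029.
Response Delay Deduction: −354 days → 30 November 2028.

November 30, 2028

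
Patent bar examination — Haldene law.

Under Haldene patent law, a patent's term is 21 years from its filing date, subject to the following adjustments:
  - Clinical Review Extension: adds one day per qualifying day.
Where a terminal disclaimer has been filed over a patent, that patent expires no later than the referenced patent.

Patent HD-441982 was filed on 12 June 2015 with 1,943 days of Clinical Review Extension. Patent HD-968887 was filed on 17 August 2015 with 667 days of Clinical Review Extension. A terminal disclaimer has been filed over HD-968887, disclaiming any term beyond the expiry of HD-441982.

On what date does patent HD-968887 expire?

June 15, 2038

Natural term of HD-968887:
  Base: filing + 21 years → 17 August 2036.
  Clinical Review Extension: +667 days → 15 June 2038.
Expiry of referenced patent HD-441982:
  Base: filing + 21 years → 12 June 2036.
  Clinical Review Extension: +1943 days → 7 October 2041.
Terminal disclaimer: HD-968887 expires on the earlier of 15 June 2038 and 7 October 2041.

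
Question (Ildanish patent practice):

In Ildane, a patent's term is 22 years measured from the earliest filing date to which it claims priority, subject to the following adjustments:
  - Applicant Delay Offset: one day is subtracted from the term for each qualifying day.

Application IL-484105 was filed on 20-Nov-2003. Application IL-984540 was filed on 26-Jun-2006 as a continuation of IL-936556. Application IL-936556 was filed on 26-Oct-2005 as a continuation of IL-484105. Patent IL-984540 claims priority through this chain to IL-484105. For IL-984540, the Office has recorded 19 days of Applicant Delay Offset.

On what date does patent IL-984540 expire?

Earliest priority filing: 20 November 2003.
Base term: 20 November 2003 + 22 years → 20 November 2025.
Applicant Delay Offset: −19 days → 1 November 2025.

November 1, 2025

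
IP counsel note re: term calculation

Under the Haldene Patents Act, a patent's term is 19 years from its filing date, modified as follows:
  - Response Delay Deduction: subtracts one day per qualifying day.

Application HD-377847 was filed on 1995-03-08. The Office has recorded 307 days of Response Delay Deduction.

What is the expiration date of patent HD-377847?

Base term: filing date + 19 years → 8 March 2014.
Response Delay Deduction: −307 days → 5 May 2013.

2013-05-05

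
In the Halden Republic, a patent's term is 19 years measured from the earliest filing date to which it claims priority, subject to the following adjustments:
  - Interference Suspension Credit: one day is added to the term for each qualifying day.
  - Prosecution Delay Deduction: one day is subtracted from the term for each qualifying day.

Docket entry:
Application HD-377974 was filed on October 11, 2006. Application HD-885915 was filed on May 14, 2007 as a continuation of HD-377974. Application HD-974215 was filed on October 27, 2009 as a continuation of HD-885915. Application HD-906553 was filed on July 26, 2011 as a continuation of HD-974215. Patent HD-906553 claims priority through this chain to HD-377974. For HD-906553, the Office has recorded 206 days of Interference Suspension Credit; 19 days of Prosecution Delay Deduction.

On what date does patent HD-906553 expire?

Earliest priority filing: 11 October 2006.
Base term: 11 October 2006 + 19 years → 11 October 2025.
Interference Suspension Credit: +206 days → 5 May 2026.
Prosecution Delay Deduction: −19 days → 16 April 2026.

April 16, 2026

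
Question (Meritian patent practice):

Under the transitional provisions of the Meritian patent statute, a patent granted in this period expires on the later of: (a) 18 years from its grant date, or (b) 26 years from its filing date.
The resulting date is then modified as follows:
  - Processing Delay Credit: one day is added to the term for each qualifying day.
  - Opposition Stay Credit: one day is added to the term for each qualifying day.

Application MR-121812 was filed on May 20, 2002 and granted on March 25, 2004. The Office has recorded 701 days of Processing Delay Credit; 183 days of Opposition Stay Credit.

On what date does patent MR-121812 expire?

October 21, 2030

(a) grant + 18 years → 25 March 2022.
(b) filing + 26 years → 20 May 2028.
Later of the two: 20 May 2028.
Processing Delay Credit: +701 days → 21 April 2030.
Opposition Stay Credit: +183 days → 21 October 2030.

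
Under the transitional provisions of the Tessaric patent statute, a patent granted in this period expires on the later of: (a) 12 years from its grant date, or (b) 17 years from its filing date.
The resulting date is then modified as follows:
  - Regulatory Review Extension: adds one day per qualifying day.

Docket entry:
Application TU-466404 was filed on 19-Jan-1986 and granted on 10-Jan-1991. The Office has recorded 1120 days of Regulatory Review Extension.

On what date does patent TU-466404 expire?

(a) grant + 12 years → 10 January 2003.
(b) filing + 17 years → 19 January 2003.
Later of the two: 19 January 2003.
Regulatory Review Extension: +1120 days → 12 February 2006.

2006-02-12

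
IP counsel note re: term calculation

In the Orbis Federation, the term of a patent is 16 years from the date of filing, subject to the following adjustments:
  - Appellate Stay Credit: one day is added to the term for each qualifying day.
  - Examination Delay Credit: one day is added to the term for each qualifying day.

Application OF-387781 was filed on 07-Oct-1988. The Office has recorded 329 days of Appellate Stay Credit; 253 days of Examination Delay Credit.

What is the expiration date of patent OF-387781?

2006-05-12

Base term: filing date + 16 years → 7 October 2004.
Appellate Stay Credit: +329 days → 1 September 2005.
Examination Delay Credit: +253 days → 12 May 2006.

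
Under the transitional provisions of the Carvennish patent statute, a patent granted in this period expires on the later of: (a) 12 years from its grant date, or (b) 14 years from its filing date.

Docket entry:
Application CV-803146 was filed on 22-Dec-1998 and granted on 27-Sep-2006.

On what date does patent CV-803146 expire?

(a) grant + 12 years → 27 September 2018.
(b) filing + 14 years → 22 December 2012.
Later of the two: 27 September 2018.

September 27, 2018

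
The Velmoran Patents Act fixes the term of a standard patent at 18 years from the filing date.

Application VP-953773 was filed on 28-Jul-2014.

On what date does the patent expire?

Filing date + 18 years → 28 July 2032.

2032-07-28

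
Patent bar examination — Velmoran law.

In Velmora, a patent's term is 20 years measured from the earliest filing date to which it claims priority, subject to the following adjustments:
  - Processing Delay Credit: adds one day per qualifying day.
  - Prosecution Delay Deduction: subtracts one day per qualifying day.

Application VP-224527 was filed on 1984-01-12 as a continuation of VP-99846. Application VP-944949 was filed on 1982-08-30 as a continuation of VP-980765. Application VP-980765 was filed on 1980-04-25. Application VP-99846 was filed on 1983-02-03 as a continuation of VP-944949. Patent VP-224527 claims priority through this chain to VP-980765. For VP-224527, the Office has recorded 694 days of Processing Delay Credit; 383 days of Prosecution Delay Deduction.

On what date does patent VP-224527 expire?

Earliest priority filing: 25 April 1980.
Base term: 25 April 1980 + 20 years → 25 April 2000.
Processing Delay Credit: +694 days → 20 March 2002.
Prosecution Delay Deduction: −383 days → 2 March 2001.

March 2, 2001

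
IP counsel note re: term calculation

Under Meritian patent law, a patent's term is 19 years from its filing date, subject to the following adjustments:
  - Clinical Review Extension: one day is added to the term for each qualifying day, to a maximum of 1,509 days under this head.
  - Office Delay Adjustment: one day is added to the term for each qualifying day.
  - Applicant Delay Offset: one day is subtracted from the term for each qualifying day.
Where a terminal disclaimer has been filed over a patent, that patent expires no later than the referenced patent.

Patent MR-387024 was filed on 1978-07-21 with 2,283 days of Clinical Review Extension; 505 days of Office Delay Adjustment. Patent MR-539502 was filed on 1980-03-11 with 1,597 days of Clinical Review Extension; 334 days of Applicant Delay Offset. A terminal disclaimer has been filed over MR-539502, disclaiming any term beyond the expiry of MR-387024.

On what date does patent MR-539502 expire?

Natural term of MR-539502:
  Base: filing + 19 years → 11 March 1999.
  Clinical Review Extension: 1597 days claimed exceeds the 1509-day cap, so +1509 days → 28 April 2003.
  Applicant Delay Offset: −334 days → 29 May 2002.
Expiry of referenced patent MR-387024:
  Base: filing + 19 years → 21 July 1997.
  Clinical Review Extension: 2283 days claimed exceeds the 1509-day cap, so +1509 days → 7 September 2001.
  Office Delay Adjustment: +505 days → 25 January 2003.
Terminal disclaimer: MR-539502 expires on the earlier of 29 May 2002 and 25 January 2003.

May 29, 2002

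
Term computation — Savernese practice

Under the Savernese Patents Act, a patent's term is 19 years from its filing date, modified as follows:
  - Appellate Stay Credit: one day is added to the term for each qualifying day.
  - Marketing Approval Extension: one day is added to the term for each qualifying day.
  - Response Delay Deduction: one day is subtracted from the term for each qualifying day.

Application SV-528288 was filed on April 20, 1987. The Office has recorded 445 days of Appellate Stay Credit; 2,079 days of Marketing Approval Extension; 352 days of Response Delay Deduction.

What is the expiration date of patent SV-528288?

Base term: filing date + 19 years → 20 April 2006.
Appellate Stay Credit: +445 days → 9 July 2007.
Marketing Approval Extension: +2079 days → 18 March 2013.
Response Delay Deduction: −352 days → 31 March 2012.

March 31, 2012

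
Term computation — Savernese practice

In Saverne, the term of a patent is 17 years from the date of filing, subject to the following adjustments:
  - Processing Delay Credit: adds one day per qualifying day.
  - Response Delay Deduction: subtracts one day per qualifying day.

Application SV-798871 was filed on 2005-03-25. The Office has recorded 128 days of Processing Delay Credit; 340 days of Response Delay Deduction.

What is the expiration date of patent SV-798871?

2021-08-25

Base term: filing date + 17 years → 25 March 2022.
Processing Delay Credit: +128 days → 31 July 2022.
Response Delay Deduction: −340 days → 25 August 2021.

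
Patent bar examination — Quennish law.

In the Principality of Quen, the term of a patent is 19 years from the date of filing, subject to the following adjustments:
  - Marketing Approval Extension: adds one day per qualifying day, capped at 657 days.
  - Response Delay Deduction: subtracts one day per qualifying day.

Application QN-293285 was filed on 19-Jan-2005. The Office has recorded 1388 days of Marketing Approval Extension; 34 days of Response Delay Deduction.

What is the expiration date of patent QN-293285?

2025-10-03

Base term: filing date + 19 years → 19 January 2024.
Marketing Approval Extension: 1388 days claimed exceeds the 657-day cap, so +657 days → 6 November 2025.
Response Delay Deduction: −34 days → 3 October 2025.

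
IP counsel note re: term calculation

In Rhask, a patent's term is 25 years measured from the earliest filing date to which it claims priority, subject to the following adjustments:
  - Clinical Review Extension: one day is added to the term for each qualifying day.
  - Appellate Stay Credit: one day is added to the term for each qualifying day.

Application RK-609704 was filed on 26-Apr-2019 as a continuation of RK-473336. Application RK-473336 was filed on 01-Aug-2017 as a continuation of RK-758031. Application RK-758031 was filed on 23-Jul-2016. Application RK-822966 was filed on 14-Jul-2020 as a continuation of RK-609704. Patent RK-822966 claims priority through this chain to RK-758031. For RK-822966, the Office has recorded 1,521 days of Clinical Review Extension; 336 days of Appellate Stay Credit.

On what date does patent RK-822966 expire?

August 23, 2046

Earliest priority filing: 23 July 2016.
Base term: 23 July 2016 + 25 years → 23 July 2041.
Clinical Review Extension: +1521 days → 21 September 2045.
Appellate Stay Credit: +336 days → 23 August 2046.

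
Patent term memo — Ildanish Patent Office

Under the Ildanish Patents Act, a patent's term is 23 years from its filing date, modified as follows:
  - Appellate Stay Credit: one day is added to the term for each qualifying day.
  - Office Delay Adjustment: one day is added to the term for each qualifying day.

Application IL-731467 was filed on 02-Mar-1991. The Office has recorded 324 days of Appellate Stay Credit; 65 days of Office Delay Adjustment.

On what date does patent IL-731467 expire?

Base term: filing date + 23 years → 2 March 2014.
Appellate Stay Credit: +324 days → 20 January 2015.
Office Delay Adjustment: +65 days → 26 March 2015.

March 26, 2015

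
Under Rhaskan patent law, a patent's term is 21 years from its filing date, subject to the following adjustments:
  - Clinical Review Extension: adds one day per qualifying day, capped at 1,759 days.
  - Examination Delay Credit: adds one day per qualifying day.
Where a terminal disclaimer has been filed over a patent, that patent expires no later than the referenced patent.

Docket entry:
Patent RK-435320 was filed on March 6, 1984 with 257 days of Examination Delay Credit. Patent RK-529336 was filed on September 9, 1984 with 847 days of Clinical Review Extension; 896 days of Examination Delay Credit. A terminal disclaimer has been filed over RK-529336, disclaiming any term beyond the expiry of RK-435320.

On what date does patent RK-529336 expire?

Natural term of RK-529336:
  Base: filing + 21 years → 9 September 2005.
  Clinical Review Extension: 847 days (within the 1759-day cap) → +847 days → 4 January 2008.
  Examination Delay Credit: +896 days → 18 June 2010.
Expiry of referenced patent RK-435320:
  Base: filing + 21 years → 6 March 2005.
  Examination Delay Credit: +257 days → 18 November 2005.
Terminal disclaimer: RK-529336 expires on the earlier of 18 June 2010 and 18 November 2005.

November 18, 2005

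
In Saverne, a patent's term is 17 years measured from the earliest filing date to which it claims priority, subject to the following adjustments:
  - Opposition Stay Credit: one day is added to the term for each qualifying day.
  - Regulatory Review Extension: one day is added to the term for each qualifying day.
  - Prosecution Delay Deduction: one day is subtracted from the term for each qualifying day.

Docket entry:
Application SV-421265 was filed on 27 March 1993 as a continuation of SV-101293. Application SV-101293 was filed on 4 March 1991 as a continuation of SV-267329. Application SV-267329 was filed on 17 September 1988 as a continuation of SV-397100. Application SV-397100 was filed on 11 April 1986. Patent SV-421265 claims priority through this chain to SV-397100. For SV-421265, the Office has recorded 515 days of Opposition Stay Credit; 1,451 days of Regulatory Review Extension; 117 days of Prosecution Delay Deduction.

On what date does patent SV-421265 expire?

Earliest priority filing: 11 April 1986.
Base term: 11 April 1986 + 17 years → 11 April 2003.
Opposition Stay Credit: +515 days → 7 September 2004.
Regulatory Review Extension: +1451 days → 28 August 2008.
Prosecution Delay Deduction: −117 days → 3 May 2008.

May 3, 2008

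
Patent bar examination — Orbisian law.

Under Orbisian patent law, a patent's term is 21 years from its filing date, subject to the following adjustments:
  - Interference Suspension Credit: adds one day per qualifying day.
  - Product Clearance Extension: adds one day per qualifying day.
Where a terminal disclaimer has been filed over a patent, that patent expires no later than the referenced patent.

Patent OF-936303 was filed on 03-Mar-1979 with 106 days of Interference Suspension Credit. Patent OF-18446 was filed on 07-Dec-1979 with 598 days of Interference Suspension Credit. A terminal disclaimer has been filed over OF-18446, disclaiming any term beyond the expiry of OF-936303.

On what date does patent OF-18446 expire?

Natural term of OF-18446:
  Base: filing + 21 years → 7 December 2000.
  Interference Suspension Credit: +598 days → 28 July 2002.
Expiry of referenced patent OF-936303:
  Base: filing + 21 years → 3 March 2000.
  Interference Suspension Credit: +106 days → 17 June 2000.
Terminal disclaimer: OF-18446 expires on the earlier of 28 July 2002 and 17 June 2000.

2000-06-17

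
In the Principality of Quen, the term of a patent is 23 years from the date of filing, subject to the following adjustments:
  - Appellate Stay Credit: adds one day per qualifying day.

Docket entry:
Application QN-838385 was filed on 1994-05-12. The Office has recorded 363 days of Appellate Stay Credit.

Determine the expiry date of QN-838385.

Base term: filing date + 23 years → 12 May 2017.
Appellate Stay Credit: +363 days → 10 May 2018.

May 10, 2018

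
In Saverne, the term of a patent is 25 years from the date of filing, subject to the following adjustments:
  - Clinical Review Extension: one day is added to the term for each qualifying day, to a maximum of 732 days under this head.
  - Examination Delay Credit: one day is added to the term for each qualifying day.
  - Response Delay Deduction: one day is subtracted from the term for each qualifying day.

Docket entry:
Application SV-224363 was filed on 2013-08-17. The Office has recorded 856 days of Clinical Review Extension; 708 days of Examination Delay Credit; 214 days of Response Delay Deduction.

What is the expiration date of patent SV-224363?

2041-12-25

Base term: filing date + 25 years → 17 August 2038.
Clinical Review Extension: 856 days claimed exceeds the 732-day cap, so +732 days → 18 August 2040.
Examination Delay Credit: +708 days → 27 July 2042.
Response Delay Deduction: −214 days → 25 December 2041.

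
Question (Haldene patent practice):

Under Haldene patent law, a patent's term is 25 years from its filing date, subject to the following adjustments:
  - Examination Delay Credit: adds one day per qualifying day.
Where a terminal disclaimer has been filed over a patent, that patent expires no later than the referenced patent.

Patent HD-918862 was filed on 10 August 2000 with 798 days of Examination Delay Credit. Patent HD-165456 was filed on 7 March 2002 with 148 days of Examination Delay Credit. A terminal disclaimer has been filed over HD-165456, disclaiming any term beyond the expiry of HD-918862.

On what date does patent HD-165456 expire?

2027-08-02

Natural term of HD-165456:
  Base: filing + 25 years → 7 March 2027.
  Examination Delay Credit: +148 days → 2 August 2027.
Expiry of referenced patent HD-918862:
  Base: filing + 25 years → 10 August 2025.
  Examination Delay Credit: +798 days → 17 October 2027.
Terminal disclaimer: HD-165456 expires on the earlier of 2 August 2027 and 17 October 2027.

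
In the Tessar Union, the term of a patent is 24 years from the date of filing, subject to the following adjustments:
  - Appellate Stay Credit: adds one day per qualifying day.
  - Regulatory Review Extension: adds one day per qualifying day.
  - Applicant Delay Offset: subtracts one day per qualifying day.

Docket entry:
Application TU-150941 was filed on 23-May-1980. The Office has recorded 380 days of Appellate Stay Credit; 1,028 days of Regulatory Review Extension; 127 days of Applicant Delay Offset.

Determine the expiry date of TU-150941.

November 25, 2007

Base term: filing date + 24 years → 23 May 2004.
Appellate Stay Credit: +380 days → 7 June 2005.
Regulatory Review Extension: +1028 days → 31 March 2008.
Applicant Delay Offset: −127 days → 25 November 2007.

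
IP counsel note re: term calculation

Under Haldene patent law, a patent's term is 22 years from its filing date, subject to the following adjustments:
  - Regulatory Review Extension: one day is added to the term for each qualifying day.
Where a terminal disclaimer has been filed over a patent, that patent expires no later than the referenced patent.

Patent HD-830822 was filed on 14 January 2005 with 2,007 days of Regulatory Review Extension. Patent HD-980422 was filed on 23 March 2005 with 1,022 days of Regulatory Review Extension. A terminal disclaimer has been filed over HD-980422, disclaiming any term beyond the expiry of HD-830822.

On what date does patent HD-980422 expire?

Natural term of HD-980422:
  Base: filing + 22 years → 23 March 2027.
  Regulatory Review Extension: +1022 days → 8 January 2030.
Expiry of referenced patent HD-830822:
  Base: filing + 22 years → 14 January 2027.
  Regulatory Review Extension: +2007 days → 13 July 2032.
Terminal disclaimer: HD-980422 expires on the earlier of 8 January 2030 and 13 July 2032.

2030-01-08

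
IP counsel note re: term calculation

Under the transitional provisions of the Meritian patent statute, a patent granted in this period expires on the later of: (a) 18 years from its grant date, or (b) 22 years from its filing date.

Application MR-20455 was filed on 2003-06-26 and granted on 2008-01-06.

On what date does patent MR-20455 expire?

January 6, 2026

(a) grant + 18 years → 6 January 2026.
(b) filing + 22 years → 26 June 2025.
Later of the two: 6 January 2026.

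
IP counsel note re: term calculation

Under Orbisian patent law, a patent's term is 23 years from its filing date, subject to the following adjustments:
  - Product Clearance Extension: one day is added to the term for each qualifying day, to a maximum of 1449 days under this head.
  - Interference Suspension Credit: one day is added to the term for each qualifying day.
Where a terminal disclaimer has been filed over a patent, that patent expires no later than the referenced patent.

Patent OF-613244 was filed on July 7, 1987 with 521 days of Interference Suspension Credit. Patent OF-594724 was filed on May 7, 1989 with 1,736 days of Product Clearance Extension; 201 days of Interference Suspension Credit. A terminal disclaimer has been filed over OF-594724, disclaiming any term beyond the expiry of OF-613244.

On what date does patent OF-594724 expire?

Natural term of OF-594724:
  Base: filing + 23 years → 7 May 2012.
  Product Clearance Extension: 1736 days claimed exceeds the 1449-day cap, so +1449 days → 25 April 2016.
  Interference Suspension Credit: +201 days → 12 November 2016.
Expiry of referenced patent OF-613244:
  Base: filing + 23 years → 7 July 2010.
  Interference Suspension Credit: +521 days → 10 December 2011.
Terminal disclaimer: OF-594724 expires on the earlier of 12 November 2016 and 10 December 2011.

December 10, 2011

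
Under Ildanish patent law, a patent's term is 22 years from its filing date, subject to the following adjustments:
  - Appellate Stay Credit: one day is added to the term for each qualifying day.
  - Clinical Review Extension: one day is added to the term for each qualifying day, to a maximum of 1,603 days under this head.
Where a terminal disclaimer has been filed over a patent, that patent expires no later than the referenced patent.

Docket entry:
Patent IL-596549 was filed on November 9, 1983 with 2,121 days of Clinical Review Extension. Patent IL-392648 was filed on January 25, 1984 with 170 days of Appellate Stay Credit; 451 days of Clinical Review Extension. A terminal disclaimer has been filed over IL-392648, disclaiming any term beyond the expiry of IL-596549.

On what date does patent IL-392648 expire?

2007-10-08

Natural term of IL-392648:
  Base: filing + 22 years → 25 January 2006.
  Appellate Stay Credit: +170 days → 14 July 2006.
  Clinical Review Extension: 451 days (within the 1603-day cap) → +451 days → 8 October 2007.
Expiry of referenced patent IL-596549:
  Base: filing + 22 years → 9 November 2005.
  Clinical Review Extension: 2121 days claimed exceeds the 1603-day cap, so +1603 days → 31 March 2010.
Terminal disclaimer: IL-392648 expires on the earlier of 8 October 2007 and 31 March 2010.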